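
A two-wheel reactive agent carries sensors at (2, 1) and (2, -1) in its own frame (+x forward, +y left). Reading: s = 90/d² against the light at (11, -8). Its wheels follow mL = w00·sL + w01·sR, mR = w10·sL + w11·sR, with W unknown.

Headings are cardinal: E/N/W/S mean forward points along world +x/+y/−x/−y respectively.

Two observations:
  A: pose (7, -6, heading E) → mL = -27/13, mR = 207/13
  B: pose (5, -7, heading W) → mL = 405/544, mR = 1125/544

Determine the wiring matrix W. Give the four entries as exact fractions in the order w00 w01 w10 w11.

1 -1/2 1 1/2

obs A: pose=(7,-6,E) → sL=90/13, sR=18, mL=-27/13, mR=207/13
obs B: pose=(5,-7,W) → sL=45/32, sR=45/34, mL=405/544, mR=1125/544
sensor matrix S = [[90/13, 18], [45/32, 45/34]]; det S = -57105/3536
solve [mL_A; mL_B] = S·[w00; w01] and [mR_A; mR_B] = S·[w10; w11]:
  w00 = 1, w01 = -1/2, w10 = 1, w11 = 1/2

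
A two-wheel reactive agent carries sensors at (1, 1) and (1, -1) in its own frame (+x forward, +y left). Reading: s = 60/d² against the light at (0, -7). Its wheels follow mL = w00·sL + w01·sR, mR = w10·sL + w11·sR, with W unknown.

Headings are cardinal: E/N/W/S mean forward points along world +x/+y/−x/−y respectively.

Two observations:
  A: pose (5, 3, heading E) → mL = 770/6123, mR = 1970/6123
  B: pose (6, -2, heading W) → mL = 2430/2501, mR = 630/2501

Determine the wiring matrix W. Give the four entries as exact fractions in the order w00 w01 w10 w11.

obs A: pose=(5,3,E) → sL=60/157, sR=20/39, mL=770/6123, mR=1970/6123
obs B: pose=(6,-2,W) → sL=60/41, sR=60/61, mL=2430/2501, mR=630/2501
sensor matrix S = [[60/157, 20/39], [60/41, 60/61]]; det S = -1912000/5104541
solve [mL_A; mL_B] = S·[w00; w01] and [mR_A; mR_B] = S·[w10; w11]:
  w00 = 1, w01 = -1/2, w10 = -1/2, w11 = 1

1 -1/2 -1/2 1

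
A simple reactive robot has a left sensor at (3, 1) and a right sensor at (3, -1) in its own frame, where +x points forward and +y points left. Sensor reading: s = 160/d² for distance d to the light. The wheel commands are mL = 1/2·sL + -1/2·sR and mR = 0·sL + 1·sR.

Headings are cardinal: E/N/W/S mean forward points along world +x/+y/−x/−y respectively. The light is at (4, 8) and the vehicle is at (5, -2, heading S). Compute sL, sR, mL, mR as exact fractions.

left sensor world pos  = (6, -5); dL² = 173
right sensor world pos = (4, -5); dR² = 169
sL = 160/173 = 160/173
sR = 160/169 = 160/169
mL = 1/2·sL + -1/2·sR = -320/29237
mR = 0·sL + 1·sR = 160/169

160/173 160/169 -320/29237 160/169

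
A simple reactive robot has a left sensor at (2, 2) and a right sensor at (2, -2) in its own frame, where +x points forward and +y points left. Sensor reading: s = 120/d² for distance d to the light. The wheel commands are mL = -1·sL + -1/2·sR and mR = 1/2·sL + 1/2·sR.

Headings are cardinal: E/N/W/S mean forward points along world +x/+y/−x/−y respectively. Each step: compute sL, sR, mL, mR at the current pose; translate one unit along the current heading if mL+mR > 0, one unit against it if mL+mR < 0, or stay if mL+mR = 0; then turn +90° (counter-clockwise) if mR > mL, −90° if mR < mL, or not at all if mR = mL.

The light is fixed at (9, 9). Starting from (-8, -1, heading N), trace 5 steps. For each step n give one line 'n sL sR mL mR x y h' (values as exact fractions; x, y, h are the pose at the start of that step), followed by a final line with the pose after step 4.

n=0: pose=(-8,-1,N); sL=24/85, sR=120/289; mL=-708/1445, mR=504/1445; mL+mR=-12/85 → advance -1; mR−mL=1212/1445 → turn +1·90°
n=1: pose=(-8,-2,W); sL=12/53, sR=60/221; mL=-4242/11713, mR=2916/11713; mL+mR=-6/53 → advance -1; mR−mL=7158/11713 → turn +1·90°
n=2: pose=(-7,-2,S); sL=24/73, sR=120/493; mL=-16212/35989, mR=10296/35989; mL+mR=-12/73 → advance -1; mR−mL=26508/35989 → turn +1·90°
n=3: pose=(-7,-1,E); sL=6/13, sR=6/17; mL=-141/221, mR=90/221; mL+mR=-3/13 → advance -1; mR−mL=231/221 → turn +1·90°
n=4: pose=(-8,-1,N); sL=24/85, sR=120/289; mL=-708/1445, mR=504/1445; mL+mR=-12/85 → advance -1; mR−mL=1212/1445 → turn +1·90°

0 24/85 120/289 -708/1445 504/1445 -8 -1 N
1 12/53 60/221 -4242/11713 2916/11713 -8 -2 W
2 24/73 120/493 -16212/35989 10296/35989 -7 -2 S
3 6/13 6/17 -141/221 90/221 -7 -1 E
4 24/85 120/289 -708/1445 504/1445 -8 -1 N
final -8 -2 W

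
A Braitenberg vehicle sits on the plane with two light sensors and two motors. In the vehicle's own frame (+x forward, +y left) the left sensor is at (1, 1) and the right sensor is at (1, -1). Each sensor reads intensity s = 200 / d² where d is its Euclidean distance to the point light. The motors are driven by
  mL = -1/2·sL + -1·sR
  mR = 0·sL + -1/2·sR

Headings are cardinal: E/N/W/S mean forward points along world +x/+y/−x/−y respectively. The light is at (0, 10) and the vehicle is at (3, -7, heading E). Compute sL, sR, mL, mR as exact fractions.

25/34 10/17 -65/68 -5/17

left sensor world pos  = (4, -6); dL² = 272
right sensor world pos = (4, -8); dR² = 340
sL = 200/272 = 25/34
sR = 200/340 = 10/17
mL = -1/2·sL + -1·sR = -65/68
mR = 0·sL + -1/2·sR = -5/17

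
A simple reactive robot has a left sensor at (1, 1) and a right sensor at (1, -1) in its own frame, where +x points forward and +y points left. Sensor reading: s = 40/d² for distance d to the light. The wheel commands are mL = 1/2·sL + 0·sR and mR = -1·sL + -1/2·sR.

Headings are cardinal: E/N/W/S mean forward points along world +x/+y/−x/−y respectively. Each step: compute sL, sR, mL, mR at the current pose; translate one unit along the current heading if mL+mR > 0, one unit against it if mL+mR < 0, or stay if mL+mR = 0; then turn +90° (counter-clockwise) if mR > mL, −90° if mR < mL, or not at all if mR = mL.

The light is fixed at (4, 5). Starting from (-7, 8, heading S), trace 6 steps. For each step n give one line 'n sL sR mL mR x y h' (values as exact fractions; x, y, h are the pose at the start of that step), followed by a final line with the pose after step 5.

0 5/13 10/37 5/26 -250/481 -7 8 S
1 40/153 40/169 20/153 -9820/25857 -7 9 W
2 20/73 20/53 10/73 -1790/3869 -6 9 N
3 40/97 8/17 20/97 -1068/1649 -6 8 E
4 5/13 10/37 5/26 -250/481 -7 8 S
5 40/153 40/169 20/153 -9820/25857 -7 9 W
final -6 9 N

n=0: pose=(-7,8,S); sL=5/13, sR=10/37; mL=5/26, mR=-250/481; mL+mR=-315/962 → advance -1; mR−mL=-685/962 → turn -1·90°
n=1: pose=(-7,9,W); sL=40/153, sR=40/169; mL=20/153, mR=-9820/25857; mL+mR=-6440/25857 → advance -1; mR−mL=-4400/8619 → turn -1·90°
n=2: pose=(-6,9,N); sL=20/73, sR=20/53; mL=10/73, mR=-1790/3869; mL+mR=-1260/3869 → advance -1; mR−mL=-2320/3869 → turn -1·90°
n=3: pose=(-6,8,E); sL=40/97, sR=8/17; mL=20/97, mR=-1068/1649; mL+mR=-728/1649 → advance -1; mR−mL=-1408/1649 → turn -1·90°
n=4: pose=(-7,8,S); sL=5/13, sR=10/37; mL=5/26, mR=-250/481; mL+mR=-315/962 → advance -1; mR−mL=-685/962 → turn -1·90°
n=5: pose=(-7,9,W); sL=40/153, sR=40/169; mL=20/153, mR=-9820/25857; mL+mR=-6440/25857 → advance -1; mR−mL=-4400/8619 → turn -1·90°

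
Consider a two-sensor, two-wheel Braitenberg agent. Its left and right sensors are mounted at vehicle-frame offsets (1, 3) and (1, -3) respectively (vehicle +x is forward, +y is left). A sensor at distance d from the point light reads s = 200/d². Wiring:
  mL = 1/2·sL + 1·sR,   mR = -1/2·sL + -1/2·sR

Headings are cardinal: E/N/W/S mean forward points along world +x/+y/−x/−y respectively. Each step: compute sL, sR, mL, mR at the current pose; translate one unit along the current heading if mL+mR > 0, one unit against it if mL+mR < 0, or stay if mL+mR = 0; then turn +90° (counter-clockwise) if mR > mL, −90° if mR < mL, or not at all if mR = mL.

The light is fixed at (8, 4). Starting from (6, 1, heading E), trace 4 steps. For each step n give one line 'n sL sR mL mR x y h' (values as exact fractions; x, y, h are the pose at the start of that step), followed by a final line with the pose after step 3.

0 200 200/37 3900/37 -3800/37 6 1 E
1 10 25/4 45/4 -65/8 7 1 S
2 200/53 40 2220/53 -1160/53 7 0 W
3 100/17 20 390/17 -220/17 6 0 N
final 6 1 E

n=0: pose=(6,1,E); sL=200, sR=200/37; mL=3900/37, mR=-3800/37; mL+mR=100/37 → advance +1; mR−mL=-7700/37 → turn -1·90°
n=1: pose=(7,1,S); sL=10, sR=25/4; mL=45/4, mR=-65/8; mL+mR=25/8 → advance +1; mR−mL=-155/8 → turn -1·90°
n=2: pose=(7,0,W); sL=200/53, sR=40; mL=2220/53, mR=-1160/53; mL+mR=20 → advance +1; mR−mL=-3380/53 → turn -1·90°
n=3: pose=(6,0,N); sL=100/17, sR=20; mL=390/17, mR=-220/17; mL+mR=10 → advance +1; mR−mL=-610/17 → turn -1·90°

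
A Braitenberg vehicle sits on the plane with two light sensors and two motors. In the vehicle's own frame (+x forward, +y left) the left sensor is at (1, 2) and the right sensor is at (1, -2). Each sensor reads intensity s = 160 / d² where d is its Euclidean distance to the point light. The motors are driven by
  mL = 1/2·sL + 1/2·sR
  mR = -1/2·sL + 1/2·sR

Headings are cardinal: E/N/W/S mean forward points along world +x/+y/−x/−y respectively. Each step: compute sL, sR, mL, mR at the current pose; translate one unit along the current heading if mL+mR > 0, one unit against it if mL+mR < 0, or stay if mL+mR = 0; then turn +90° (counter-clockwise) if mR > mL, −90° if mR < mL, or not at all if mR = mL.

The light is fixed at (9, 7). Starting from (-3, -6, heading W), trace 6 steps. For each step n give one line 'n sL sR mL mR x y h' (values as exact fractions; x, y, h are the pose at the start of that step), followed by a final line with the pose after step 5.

n=0: pose=(-3,-6,W); sL=80/197, sR=16/29; mL=2736/5713, mR=416/5713; mL+mR=16/29 → advance +1; mR−mL=-80/197 → turn -1·90°
n=1: pose=(-4,-6,N); sL=160/369, sR=32/53; mL=10144/19557, mR=1664/19557; mL+mR=32/53 → advance +1; mR−mL=-160/369 → turn -1·90°
n=2: pose=(-4,-5,E); sL=40/61, sR=8/17; mL=584/1037, mR=-96/1037; mL+mR=8/17 → advance +1; mR−mL=-40/61 → turn -1·90°
n=3: pose=(-3,-5,S); sL=160/269, sR=32/73; mL=10144/19637, mR=-1536/19637; mL+mR=32/73 → advance +1; mR−mL=-160/269 → turn -1·90°
n=4: pose=(-3,-6,W); sL=80/197, sR=16/29; mL=2736/5713, mR=416/5713; mL+mR=16/29 → advance +1; mR−mL=-80/197 → turn -1·90°
n=5: pose=(-4,-6,N); sL=160/369, sR=32/53; mL=10144/19557, mR=1664/19557; mL+mR=32/53 → advance +1; mR−mL=-160/369 → turn -1·90°

0 80/197 16/29 2736/5713 416/5713 -3 -6 W
1 160/369 32/53 10144/19557 1664/19557 -4 -6 N
2 40/61 8/17 584/1037 -96/1037 -4 -5 E
3 160/269 32/73 10144/19637 -1536/19637 -3 -5 S
4 80/197 16/29 2736/5713 416/5713 -3 -6 W
5 160/369 32/53 10144/19557 1664/19557 -4 -6 N
final -4 -5 E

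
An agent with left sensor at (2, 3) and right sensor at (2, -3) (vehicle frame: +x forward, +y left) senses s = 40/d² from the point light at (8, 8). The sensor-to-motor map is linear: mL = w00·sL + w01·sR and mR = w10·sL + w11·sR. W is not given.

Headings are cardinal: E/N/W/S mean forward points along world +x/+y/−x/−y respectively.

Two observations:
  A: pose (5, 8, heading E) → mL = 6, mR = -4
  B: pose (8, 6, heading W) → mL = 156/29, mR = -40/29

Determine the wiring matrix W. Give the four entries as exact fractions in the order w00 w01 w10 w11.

obs A: pose=(5,8,E) → sL=4, sR=4, mL=6, mR=-4
obs B: pose=(8,6,W) → sL=40/29, sR=8, mL=156/29, mR=-40/29
sensor matrix S = [[4, 4], [40/29, 8]]; det S = 768/29
solve [mL_A; mL_B] = S·[w00; w01] and [mR_A; mR_B] = S·[w10; w11]:
  w00 = 1, w01 = 1/2, w10 = -1, w11 = 0

1 1/2 -1 0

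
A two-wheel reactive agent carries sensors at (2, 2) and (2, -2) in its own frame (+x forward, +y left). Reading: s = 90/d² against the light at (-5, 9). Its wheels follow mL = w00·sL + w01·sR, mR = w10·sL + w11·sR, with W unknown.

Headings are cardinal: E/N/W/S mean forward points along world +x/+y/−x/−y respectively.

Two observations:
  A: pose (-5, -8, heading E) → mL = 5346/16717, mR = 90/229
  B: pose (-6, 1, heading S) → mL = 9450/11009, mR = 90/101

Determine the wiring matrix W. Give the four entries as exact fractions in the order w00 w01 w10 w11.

1/2 1/2 1 0

obs A: pose=(-5,-8,E) → sL=90/229, sR=18/73, mL=5346/16717, mR=90/229
obs B: pose=(-6,1,S) → sL=90/101, sR=90/109, mL=9450/11009, mR=90/101
sensor matrix S = [[90/229, 18/73], [90/101, 90/109]]; det S = 19284480/184037453
solve [mL_A; mL_B] = S·[w00; w01] and [mR_A; mR_B] = S·[w10; w11]:
  w00 = 1/2, w01 = 1/2, w10 = 1, w11 = 0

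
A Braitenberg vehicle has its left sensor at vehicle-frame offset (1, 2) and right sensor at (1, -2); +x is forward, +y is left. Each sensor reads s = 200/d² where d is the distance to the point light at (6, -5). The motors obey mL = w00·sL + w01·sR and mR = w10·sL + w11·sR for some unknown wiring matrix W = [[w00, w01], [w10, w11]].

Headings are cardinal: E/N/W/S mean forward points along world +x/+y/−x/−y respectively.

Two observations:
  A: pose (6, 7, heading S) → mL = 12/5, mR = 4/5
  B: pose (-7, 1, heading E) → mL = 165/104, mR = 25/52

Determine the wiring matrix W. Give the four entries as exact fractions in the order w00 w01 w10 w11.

obs A: pose=(6,7,S) → sL=8/5, sR=8/5, mL=12/5, mR=4/5
obs B: pose=(-7,1,E) → sL=25/26, sR=5/4, mL=165/104, mR=25/52
sensor matrix S = [[8/5, 8/5], [25/26, 5/4]]; det S = 6/13
solve [mL_A; mL_B] = S·[w00; w01] and [mR_A; mR_B] = S·[w10; w11]:
  w00 = 1, w01 = 1/2, w10 = 1/2, w11 = 0

1 1/2 1/2 0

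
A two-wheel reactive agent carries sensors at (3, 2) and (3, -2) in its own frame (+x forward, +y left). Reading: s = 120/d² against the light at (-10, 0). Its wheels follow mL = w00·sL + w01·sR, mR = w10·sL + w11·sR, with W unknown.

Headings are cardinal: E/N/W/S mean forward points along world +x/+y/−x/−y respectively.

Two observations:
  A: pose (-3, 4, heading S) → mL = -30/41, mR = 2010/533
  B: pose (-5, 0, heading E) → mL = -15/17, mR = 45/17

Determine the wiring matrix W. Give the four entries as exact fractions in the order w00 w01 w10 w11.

obs A: pose=(-3,4,S) → sL=60/41, sR=60/13, mL=-30/41, mR=2010/533
obs B: pose=(-5,0,E) → sL=30/17, sR=30/17, mL=-15/17, mR=45/17
sensor matrix S = [[60/41, 60/13], [30/17, 30/17]]; det S = -50400/9061
solve [mL_A; mL_B] = S·[w00; w01] and [mR_A; mR_B] = S·[w10; w11]:
  w00 = -1/2, w01 = 0, w10 = 1, w11 = 1/2

-1/2 0 1 1/2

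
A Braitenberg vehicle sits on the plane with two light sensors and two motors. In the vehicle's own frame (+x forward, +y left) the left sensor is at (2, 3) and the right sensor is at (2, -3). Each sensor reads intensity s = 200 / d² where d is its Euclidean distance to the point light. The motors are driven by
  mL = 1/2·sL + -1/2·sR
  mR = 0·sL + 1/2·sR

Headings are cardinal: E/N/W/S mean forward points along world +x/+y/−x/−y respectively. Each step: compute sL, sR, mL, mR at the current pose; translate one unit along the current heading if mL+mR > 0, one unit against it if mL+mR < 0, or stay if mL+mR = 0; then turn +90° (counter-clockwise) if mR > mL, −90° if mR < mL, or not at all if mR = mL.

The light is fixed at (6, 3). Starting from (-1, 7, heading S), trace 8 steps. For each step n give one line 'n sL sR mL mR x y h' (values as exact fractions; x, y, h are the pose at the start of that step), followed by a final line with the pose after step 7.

0 10 25/13 105/26 25/26 -1 7 S
1 200/81 200/117 400/1053 100/117 -1 6 W
2 100/13 100/61 2400/793 50/61 -2 6 S
3 200/101 8/5 96/505 4/5 -2 5 W
4 50/9 25/18 25/12 25/36 -3 5 S
5 8/5 200/137 48/685 100/137 -3 4 W
6 4 20/17 24/17 10/17 -4 4 S
7 200/153 200/153 0 100/153 -4 3 W
final -5 3 S

n=0: pose=(-1,7,S); sL=10, sR=25/13; mL=105/26, mR=25/26; mL+mR=5 → advance +1; mR−mL=-40/13 → turn -1·90°
n=1: pose=(-1,6,W); sL=200/81, sR=200/117; mL=400/1053, mR=100/117; mL+mR=100/81 → advance +1; mR−mL=500/1053 → turn +1·90°
n=2: pose=(-2,6,S); sL=100/13, sR=100/61; mL=2400/793, mR=50/61; mL+mR=50/13 → advance +1; mR−mL=-1750/793 → turn -1·90°
n=3: pose=(-2,5,W); sL=200/101, sR=8/5; mL=96/505, mR=4/5; mL+mR=100/101 → advance +1; mR−mL=308/505 → turn +1·90°
n=4: pose=(-3,5,S); sL=50/9, sR=25/18; mL=25/12, mR=25/36; mL+mR=25/9 → advance +1; mR−mL=-25/18 → turn -1·90°
n=5: pose=(-3,4,W); sL=8/5, sR=200/137; mL=48/685, mR=100/137; mL+mR=4/5 → advance +1; mR−mL=452/685 → turn +1·90°
n=6: pose=(-4,4,S); sL=4, sR=20/17; mL=24/17, mR=10/17; mL+mR=2 → advance +1; mR−mL=-14/17 → turn -1·90°
n=7: pose=(-4,3,W); sL=200/153, sR=200/153; mL=0, mR=100/153; mL+mR=100/153 → advance +1; mR−mL=100/153 → turn +1·90°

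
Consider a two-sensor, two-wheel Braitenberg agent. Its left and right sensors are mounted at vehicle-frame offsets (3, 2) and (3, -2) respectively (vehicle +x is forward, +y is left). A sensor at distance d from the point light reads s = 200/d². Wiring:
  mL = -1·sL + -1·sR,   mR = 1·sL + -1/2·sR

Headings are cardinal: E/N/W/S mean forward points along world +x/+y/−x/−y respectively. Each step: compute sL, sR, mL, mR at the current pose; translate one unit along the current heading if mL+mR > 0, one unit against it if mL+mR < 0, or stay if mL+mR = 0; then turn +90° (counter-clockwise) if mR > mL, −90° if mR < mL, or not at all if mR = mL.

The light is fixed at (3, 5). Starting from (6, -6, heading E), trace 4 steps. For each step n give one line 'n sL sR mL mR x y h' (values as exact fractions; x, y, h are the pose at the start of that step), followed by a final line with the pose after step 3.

n=0: pose=(6,-6,E); sL=200/117, sR=40/41; mL=-12880/4797, mR=5860/4797; mL+mR=-60/41 → advance -1; mR−mL=18740/4797 → turn +1·90°
n=1: pose=(5,-6,N); sL=25/8, sR=5/2; mL=-45/8, mR=15/8; mL+mR=-15/4 → advance -1; mR−mL=15/2 → turn +1·90°
n=2: pose=(5,-7,W); sL=200/197, sR=200/101; mL=-59600/19897, mR=500/19897; mL+mR=-300/101 → advance -1; mR−mL=60100/19897 → turn +1·90°
n=3: pose=(6,-7,S); sL=4/5, sR=100/113; mL=-952/565, mR=202/565; mL+mR=-150/113 → advance -1; mR−mL=1154/565 → turn +1·90°

0 200/117 40/41 -12880/4797 5860/4797 6 -6 E
1 25/8 5/2 -45/8 15/8 5 -6 N
2 200/197 200/101 -59600/19897 500/19897 5 -7 W
3 4/5 100/113 -952/565 202/565 6 -7 S
final 6 -6 E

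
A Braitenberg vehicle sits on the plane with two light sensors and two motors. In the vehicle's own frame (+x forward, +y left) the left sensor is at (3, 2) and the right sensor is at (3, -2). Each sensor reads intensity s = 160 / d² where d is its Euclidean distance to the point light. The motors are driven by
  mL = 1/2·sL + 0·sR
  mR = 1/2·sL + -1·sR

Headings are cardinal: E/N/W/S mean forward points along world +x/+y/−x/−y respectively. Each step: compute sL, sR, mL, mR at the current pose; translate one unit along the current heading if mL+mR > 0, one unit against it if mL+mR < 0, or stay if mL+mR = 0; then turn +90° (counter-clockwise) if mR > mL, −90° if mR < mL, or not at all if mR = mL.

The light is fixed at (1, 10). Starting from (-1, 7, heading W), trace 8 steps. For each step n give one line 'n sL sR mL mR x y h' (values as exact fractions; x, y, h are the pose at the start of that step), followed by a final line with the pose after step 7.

n=0: pose=(-1,7,W); sL=16/5, sR=80/13; mL=8/5, mR=-296/65; mL+mR=-192/65 → advance -1; mR−mL=-80/13 → turn -1·90°
n=1: pose=(0,7,N); sL=160/9, sR=160; mL=80/9, mR=-1360/9; mL+mR=-1280/9 → advance -1; mR−mL=-160 → turn -1·90°
n=2: pose=(0,6,E); sL=20, sR=4; mL=10, mR=6; mL+mR=16 → advance +1; mR−mL=-4 → turn -1·90°
n=3: pose=(1,6,S); sL=160/53, sR=160/53; mL=80/53, mR=-80/53; mL+mR=0 → advance +0; mR−mL=-160/53 → turn -1·90°
n=4: pose=(1,6,W); sL=32/9, sR=160/13; mL=16/9, mR=-1232/117; mL+mR=-1024/117 → advance -1; mR−mL=-160/13 → turn -1·90°
n=5: pose=(2,6,N); sL=80, sR=16; mL=40, mR=24; mL+mR=64 → advance +1; mR−mL=-16 → turn -1·90°
n=6: pose=(2,7,E); sL=160/17, sR=160/41; mL=80/17, mR=560/697; mL+mR=3840/697 → advance +1; mR−mL=-160/41 → turn -1·90°
n=7: pose=(3,7,S); sL=40/13, sR=40/9; mL=20/13, mR=-340/117; mL+mR=-160/117 → advance -1; mR−mL=-40/9 → turn -1·90°

0 16/5 80/13 8/5 -296/65 -1 7 W
1 160/9 160 80/9 -1360/9 0 7 N
2 20 4 10 6 0 6 E
3 160/53 160/53 80/53 -80/53 1 6 S
4 32/9 160/13 16/9 -1232/117 1 6 W
5 80 16 40 24 2 6 N
6 160/17 160/41 80/17 560/697 2 7 E
7 40/13 40/9 20/13 -340/117 3 7 S
final 3 8 W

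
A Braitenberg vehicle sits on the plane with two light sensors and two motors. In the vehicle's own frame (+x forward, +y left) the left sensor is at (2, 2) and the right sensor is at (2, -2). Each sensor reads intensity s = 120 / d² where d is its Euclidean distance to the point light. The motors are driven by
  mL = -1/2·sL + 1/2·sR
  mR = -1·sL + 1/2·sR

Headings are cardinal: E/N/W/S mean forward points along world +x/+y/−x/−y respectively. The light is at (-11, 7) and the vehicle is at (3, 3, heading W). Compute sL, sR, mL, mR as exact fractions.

left sensor world pos  = (1, 1); dL² = 180
right sensor world pos = (1, 5); dR² = 148
sL = 120/180 = 2/3
sR = 120/148 = 30/37
mL = -1/2·sL + 1/2·sR = 8/111
mR = -1·sL + 1/2·sR = -29/111

2/3 30/37 8/111 -29/111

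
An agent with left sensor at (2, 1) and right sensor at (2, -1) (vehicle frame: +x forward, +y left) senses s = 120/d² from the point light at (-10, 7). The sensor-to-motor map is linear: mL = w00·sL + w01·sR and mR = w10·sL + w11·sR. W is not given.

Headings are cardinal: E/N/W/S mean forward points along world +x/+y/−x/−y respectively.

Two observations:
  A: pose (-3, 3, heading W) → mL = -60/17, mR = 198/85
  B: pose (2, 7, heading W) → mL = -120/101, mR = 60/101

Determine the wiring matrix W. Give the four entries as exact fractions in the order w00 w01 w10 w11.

obs A: pose=(-3,3,W) → sL=12/5, sR=60/17, mL=-60/17, mR=198/85
obs B: pose=(2,7,W) → sL=120/101, sR=120/101, mL=-120/101, mR=60/101
sensor matrix S = [[12/5, 60/17], [120/101, 120/101]]; det S = -2304/1717
solve [mL_A; mL_B] = S·[w00; w01] and [mR_A; mR_B] = S·[w10; w11]:
  w00 = 0, w01 = -1, w10 = -1/2, w11 = 1

0 -1 -1/2 1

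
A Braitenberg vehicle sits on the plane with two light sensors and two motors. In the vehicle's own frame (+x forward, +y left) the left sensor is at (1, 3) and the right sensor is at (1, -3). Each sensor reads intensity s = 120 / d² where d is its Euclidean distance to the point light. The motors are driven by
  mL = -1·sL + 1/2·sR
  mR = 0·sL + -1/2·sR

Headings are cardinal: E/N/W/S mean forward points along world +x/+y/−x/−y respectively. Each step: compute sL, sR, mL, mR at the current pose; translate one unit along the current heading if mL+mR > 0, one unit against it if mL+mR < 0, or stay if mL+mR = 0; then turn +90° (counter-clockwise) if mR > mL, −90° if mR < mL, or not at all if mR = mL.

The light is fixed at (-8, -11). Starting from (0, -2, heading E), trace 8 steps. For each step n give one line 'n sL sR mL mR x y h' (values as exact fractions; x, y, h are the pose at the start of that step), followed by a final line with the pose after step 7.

0 8/15 40/39 -4/195 -20/39 0 -2 E
1 30/41 3/2 3/164 -3/4 -1 -2 S
2 24/17 24/41 -780/697 -12/41 -1 -1 W
3 60/101 60/53 -150/5353 -30/53 0 -1 S
4 120/113 24/49 -4524/5537 -12/49 0 0 W
5 30/61 15/17 -105/2074 -15/34 1 0 S
6 24/29 120/289 -5196/8381 -60/289 1 1 W
7 12/29 12/17 -30/493 -6/17 2 1 S
final 2 2 W

n=0: pose=(0,-2,E); sL=8/15, sR=40/39; mL=-4/195, mR=-20/39; mL+mR=-8/15 → advance -1; mR−mL=-32/65 → turn -1·90°
n=1: pose=(-1,-2,S); sL=30/41, sR=3/2; mL=3/164, mR=-3/4; mL+mR=-30/41 → advance -1; mR−mL=-63/82 → turn -1·90°
n=2: pose=(-1,-1,W); sL=24/17, sR=24/41; mL=-780/697, mR=-12/41; mL+mR=-24/17 → advance -1; mR−mL=576/697 → turn +1·90°
n=3: pose=(0,-1,S); sL=60/101, sR=60/53; mL=-150/5353, mR=-30/53; mL+mR=-60/101 → advance -1; mR−mL=-2880/5353 → turn -1·90°
n=4: pose=(0,0,W); sL=120/113, sR=24/49; mL=-4524/5537, mR=-12/49; mL+mR=-120/113 → advance -1; mR−mL=3168/5537 → turn +1·90°
n=5: pose=(1,0,S); sL=30/61, sR=15/17; mL=-105/2074, mR=-15/34; mL+mR=-30/61 → advance -1; mR−mL=-405/1037 → turn -1·90°
n=6: pose=(1,1,W); sL=24/29, sR=120/289; mL=-5196/8381, mR=-60/289; mL+mR=-24/29 → advance -1; mR−mL=3456/8381 → turn +1·90°
n=7: pose=(2,1,S); sL=12/29, sR=12/17; mL=-30/493, mR=-6/17; mL+mR=-12/29 → advance -1; mR−mL=-144/493 → turn -1·90°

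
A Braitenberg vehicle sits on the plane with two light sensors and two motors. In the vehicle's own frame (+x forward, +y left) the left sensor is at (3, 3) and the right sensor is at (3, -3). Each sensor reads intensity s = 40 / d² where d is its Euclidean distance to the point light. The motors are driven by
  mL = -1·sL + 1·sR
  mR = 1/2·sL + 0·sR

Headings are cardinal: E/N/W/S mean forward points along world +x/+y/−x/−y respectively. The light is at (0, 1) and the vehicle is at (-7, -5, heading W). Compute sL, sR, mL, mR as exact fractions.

40/181 40/109 2880/19729 20/181

left sensor world pos  = (-10, -8); dL² = 181
right sensor world pos = (-10, -2); dR² = 109
sL = 40/181 = 40/181
sR = 40/109 = 40/109
mL = -1·sL + 1·sR = 2880/19729
mR = 1/2·sL + 0·sR = 20/181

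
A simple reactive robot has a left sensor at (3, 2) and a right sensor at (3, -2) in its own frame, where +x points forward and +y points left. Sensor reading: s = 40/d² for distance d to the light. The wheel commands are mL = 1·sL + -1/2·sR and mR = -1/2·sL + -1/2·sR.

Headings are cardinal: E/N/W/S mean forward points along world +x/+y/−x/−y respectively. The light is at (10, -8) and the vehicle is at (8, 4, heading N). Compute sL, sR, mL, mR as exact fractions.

left sensor world pos  = (6, 7); dL² = 241
right sensor world pos = (10, 7); dR² = 225
sL = 40/241 = 40/241
sR = 40/225 = 8/45
mL = 1·sL + -1/2·sR = 836/10845
mR = -1/2·sL + -1/2·sR = -1864/10845

40/241 8/45 836/10845 -1864/10845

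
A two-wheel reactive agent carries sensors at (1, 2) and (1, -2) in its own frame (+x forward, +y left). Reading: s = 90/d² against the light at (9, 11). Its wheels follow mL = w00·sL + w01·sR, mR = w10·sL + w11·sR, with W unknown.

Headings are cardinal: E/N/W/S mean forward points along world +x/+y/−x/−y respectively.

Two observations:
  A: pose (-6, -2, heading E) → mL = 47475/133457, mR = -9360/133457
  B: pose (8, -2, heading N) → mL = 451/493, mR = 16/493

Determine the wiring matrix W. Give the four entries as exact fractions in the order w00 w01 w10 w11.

obs A: pose=(-6,-2,E) → sL=90/317, sR=90/421, mL=47475/133457, mR=-9360/133457
obs B: pose=(8,-2,N) → sL=10/17, sR=18/29, mL=451/493, mR=16/493
sensor matrix S = [[90/317, 90/421], [10/17, 18/29]]; det S = 3320640/65794301
solve [mL_A; mL_B] = S·[w00; w01] and [mR_A; mR_B] = S·[w10; w11]:
  w00 = 1/2, w01 = 1, w10 = -1, w11 = 1

1/2 1 -1 1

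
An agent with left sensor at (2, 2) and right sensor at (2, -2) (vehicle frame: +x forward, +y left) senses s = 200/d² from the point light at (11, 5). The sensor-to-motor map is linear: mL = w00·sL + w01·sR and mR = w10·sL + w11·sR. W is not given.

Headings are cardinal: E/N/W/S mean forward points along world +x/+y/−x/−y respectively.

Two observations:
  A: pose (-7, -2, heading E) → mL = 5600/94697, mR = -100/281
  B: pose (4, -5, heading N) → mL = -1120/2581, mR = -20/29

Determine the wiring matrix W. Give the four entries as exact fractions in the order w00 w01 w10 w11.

obs A: pose=(-7,-2,E) → sL=200/281, sR=200/337, mL=5600/94697, mR=-100/281
obs B: pose=(4,-5,N) → sL=40/29, sR=200/89, mL=-1120/2581, mR=-20/29
sensor matrix S = [[200/281, 200/337], [40/29, 200/89]]; det S = 190848000/244412957
solve [mL_A; mL_B] = S·[w00; w01] and [mR_A; mR_B] = S·[w10; w11]:
  w00 = 1/2, w01 = -1/2, w10 = -1/2, w11 = 0

1/2 -1/2 -1/2 0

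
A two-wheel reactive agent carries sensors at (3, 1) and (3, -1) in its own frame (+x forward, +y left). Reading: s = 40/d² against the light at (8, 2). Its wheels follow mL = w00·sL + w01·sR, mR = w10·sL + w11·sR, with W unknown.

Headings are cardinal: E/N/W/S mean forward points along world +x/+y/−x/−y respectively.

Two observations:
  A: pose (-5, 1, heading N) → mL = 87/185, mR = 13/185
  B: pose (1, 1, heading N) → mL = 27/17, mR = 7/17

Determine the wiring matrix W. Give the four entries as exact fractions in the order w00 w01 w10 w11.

obs A: pose=(-5,1,N) → sL=1/5, sR=10/37, mL=87/185, mR=13/185
obs B: pose=(1,1,N) → sL=10/17, sR=1, mL=27/17, mR=7/17
sensor matrix S = [[1/5, 10/37], [10/17, 1]]; det S = 129/3145
solve [mL_A; mL_B] = S·[w00; w01] and [mR_A; mR_B] = S·[w10; w11]:
  w00 = 1, w01 = 1, w10 = -1, w11 = 1

1 1 -1 1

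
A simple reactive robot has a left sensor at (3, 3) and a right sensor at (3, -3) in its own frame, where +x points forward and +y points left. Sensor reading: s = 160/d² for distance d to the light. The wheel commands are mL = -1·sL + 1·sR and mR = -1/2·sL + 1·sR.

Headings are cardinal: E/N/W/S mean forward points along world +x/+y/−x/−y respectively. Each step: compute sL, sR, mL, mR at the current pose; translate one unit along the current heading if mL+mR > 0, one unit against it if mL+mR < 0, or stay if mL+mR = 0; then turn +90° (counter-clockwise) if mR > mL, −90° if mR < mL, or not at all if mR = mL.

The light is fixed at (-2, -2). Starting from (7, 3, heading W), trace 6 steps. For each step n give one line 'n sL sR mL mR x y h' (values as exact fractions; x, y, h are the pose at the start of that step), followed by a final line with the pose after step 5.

n=0: pose=(7,3,W); sL=4, sR=8/5; mL=-12/5, mR=-2/5; mL+mR=-14/5 → advance -1; mR−mL=2 → turn +1·90°
n=1: pose=(8,3,S); sL=160/173, sR=160/53; mL=19200/9169, mR=23440/9169; mL+mR=42640/9169 → advance +1; mR−mL=80/173 → turn +1·90°
n=2: pose=(8,2,E); sL=80/109, sR=16/17; mL=384/1853, mR=1064/1853; mL+mR=1448/1853 → advance +1; mR−mL=40/109 → turn +1·90°
n=3: pose=(9,2,N); sL=160/113, sR=32/49; mL=-4224/5537, mR=-304/5537; mL+mR=-4528/5537 → advance -1; mR−mL=80/113 → turn +1·90°
n=4: pose=(9,1,W); sL=5/2, sR=8/5; mL=-9/10, mR=7/20; mL+mR=-11/20 → advance -1; mR−mL=5/4 → turn +1·90°
n=5: pose=(10,1,S); sL=32/45, sR=160/81; mL=512/405, mR=656/405; mL+mR=1168/405 → advance +1; mR−mL=16/45 → turn +1·90°

0 4 8/5 -12/5 -2/5 7 3 W
1 160/173 160/53 19200/9169 23440/9169 8 3 S
2 80/109 16/17 384/1853 1064/1853 8 2 E
3 160/113 32/49 -4224/5537 -304/5537 9 2 N
4 5/2 8/5 -9/10 7/20 9 1 W
5 32/45 160/81 512/405 656/405 10 1 S
final 10 0 E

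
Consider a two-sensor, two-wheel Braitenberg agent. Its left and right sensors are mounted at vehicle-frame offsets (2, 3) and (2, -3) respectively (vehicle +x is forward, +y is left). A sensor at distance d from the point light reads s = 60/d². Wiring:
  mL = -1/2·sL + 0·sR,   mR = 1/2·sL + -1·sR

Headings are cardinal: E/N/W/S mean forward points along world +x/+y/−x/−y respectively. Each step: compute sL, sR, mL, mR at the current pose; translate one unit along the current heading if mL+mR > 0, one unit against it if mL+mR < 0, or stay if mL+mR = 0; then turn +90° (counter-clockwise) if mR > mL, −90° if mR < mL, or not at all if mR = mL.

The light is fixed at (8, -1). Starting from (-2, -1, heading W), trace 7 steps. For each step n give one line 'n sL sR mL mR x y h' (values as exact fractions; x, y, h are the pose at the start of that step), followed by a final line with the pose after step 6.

n=0: pose=(-2,-1,W); sL=20/51, sR=20/51; mL=-10/51, mR=-10/51; mL+mR=-20/51 → advance -1; mR−mL=0 → turn +0·90°
n=1: pose=(-1,-1,W); sL=6/13, sR=6/13; mL=-3/13, mR=-3/13; mL+mR=-6/13 → advance -1; mR−mL=0 → turn +0·90°
n=2: pose=(0,-1,W); sL=60/109, sR=60/109; mL=-30/109, mR=-30/109; mL+mR=-60/109 → advance -1; mR−mL=0 → turn +0·90°
n=3: pose=(1,-1,W); sL=2/3, sR=2/3; mL=-1/3, mR=-1/3; mL+mR=-2/3 → advance -1; mR−mL=0 → turn +0·90°
n=4: pose=(2,-1,W); sL=60/73, sR=60/73; mL=-30/73, mR=-30/73; mL+mR=-60/73 → advance -1; mR−mL=0 → turn +0·90°
n=5: pose=(3,-1,W); sL=30/29, sR=30/29; mL=-15/29, mR=-15/29; mL+mR=-30/29 → advance -1; mR−mL=0 → turn +0·90°
n=6: pose=(4,-1,W); sL=4/3, sR=4/3; mL=-2/3, mR=-2/3; mL+mR=-4/3 → advance -1; mR−mL=0 → turn +0·90°

0 20/51 20/51 -10/51 -10/51 -2 -1 W
1 6/13 6/13 -3/13 -3/13 -1 -1 W
2 60/109 60/109 -30/109 -30/109 0 -1 W
3 2/3 2/3 -1/3 -1/3 1 -1 W
4 60/73 60/73 -30/73 -30/73 2 -1 W
5 30/29 30/29 -15/29 -15/29 3 -1 W
6 4/3 4/3 -2/3 -2/3 4 -1 W
final 5 -1 W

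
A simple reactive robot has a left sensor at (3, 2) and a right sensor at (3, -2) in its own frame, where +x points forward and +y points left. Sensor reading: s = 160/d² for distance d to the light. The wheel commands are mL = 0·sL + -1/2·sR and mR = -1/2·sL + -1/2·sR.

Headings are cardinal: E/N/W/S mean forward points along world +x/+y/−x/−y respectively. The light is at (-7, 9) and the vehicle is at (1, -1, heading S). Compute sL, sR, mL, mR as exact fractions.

160/269 32/41 -16/41 -7584/11029

left sensor world pos  = (3, -4); dL² = 269
right sensor world pos = (-1, -4); dR² = 205
sL = 160/269 = 160/269
sR = 160/205 = 32/41
mL = 0·sL + -1/2·sR = -16/41
mR = -1/2·sL + -1/2·sR = -7584/11029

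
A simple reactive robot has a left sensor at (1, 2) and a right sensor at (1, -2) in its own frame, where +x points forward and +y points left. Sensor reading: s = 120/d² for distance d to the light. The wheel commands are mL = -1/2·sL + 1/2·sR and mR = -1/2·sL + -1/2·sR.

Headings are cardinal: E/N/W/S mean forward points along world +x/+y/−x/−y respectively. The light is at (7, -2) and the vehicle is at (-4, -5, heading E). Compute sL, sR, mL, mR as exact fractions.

left sensor world pos  = (-3, -3); dL² = 101
right sensor world pos = (-3, -7); dR² = 125
sL = 120/101 = 120/101
sR = 120/125 = 24/25
mL = -1/2·sL + 1/2·sR = -288/2525
mR = -1/2·sL + -1/2·sR = -2712/2525

120/101 24/25 -288/2525 -2712/2525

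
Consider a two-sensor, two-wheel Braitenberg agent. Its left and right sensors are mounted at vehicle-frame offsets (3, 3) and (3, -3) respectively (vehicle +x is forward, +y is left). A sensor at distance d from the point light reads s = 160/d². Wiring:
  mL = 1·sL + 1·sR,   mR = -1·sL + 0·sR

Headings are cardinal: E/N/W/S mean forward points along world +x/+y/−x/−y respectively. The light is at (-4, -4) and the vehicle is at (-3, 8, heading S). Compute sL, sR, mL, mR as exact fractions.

left sensor world pos  = (0, 5); dL² = 97
right sensor world pos = (-6, 5); dR² = 85
sL = 160/97 = 160/97
sR = 160/85 = 32/17
mL = 1·sL + 1·sR = 5824/1649
mR = -1·sL + 0·sR = -160/97

160/97 32/17 5824/1649 -160/97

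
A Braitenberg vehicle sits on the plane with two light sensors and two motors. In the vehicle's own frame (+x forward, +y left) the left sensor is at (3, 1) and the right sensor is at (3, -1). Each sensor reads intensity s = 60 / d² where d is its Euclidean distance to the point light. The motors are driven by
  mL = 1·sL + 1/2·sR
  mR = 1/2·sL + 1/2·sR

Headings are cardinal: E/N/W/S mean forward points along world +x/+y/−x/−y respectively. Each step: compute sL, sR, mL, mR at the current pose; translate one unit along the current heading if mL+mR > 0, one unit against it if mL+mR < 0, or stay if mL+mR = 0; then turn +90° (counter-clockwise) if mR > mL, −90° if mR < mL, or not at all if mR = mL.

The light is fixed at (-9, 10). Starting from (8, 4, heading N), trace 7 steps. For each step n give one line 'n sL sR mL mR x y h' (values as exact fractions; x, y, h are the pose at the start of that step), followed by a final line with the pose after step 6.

0 12/53 20/111 1862/5883 1196/5883 8 4 N
1 15/104 15/109 2415/11336 3195/22672 8 5 E
2 12/85 60/353 6786/30005 4668/30005 9 5 S
3 30/137 6/25 1161/3425 786/3425 9 4 W
4 12/53 20/111 1862/5883 1196/5883 8 4 N
5 15/104 15/109 2415/11336 3195/22672 8 5 E
6 12/85 60/353 6786/30005 4668/30005 9 5 S
final 9 4 W

n=0: pose=(8,4,N); sL=12/53, sR=20/111; mL=1862/5883, mR=1196/5883; mL+mR=3058/5883 → advance +1; mR−mL=-6/53 → turn -1·90°
n=1: pose=(8,5,E); sL=15/104, sR=15/109; mL=2415/11336, mR=3195/22672; mL+mR=8025/22672 → advance +1; mR−mL=-15/208 → turn -1·90°
n=2: pose=(9,5,S); sL=12/85, sR=60/353; mL=6786/30005, mR=4668/30005; mL+mR=11454/30005 → advance +1; mR−mL=-6/85 → turn -1·90°
n=3: pose=(9,4,W); sL=30/137, sR=6/25; mL=1161/3425, mR=786/3425; mL+mR=1947/3425 → advance +1; mR−mL=-15/137 → turn -1·90°
n=4: pose=(8,4,N); sL=12/53, sR=20/111; mL=1862/5883, mR=1196/5883; mL+mR=3058/5883 → advance +1; mR−mL=-6/53 → turn -1·90°
n=5: pose=(8,5,E); sL=15/104, sR=15/109; mL=2415/11336, mR=3195/22672; mL+mR=8025/22672 → advance +1; mR−mL=-15/208 → turn -1·90°
n=6: pose=(9,5,S); sL=12/85, sR=60/353; mL=6786/30005, mR=4668/30005; mL+mR=11454/30005 → advance +1; mR−mL=-6/85 → turn -1·90°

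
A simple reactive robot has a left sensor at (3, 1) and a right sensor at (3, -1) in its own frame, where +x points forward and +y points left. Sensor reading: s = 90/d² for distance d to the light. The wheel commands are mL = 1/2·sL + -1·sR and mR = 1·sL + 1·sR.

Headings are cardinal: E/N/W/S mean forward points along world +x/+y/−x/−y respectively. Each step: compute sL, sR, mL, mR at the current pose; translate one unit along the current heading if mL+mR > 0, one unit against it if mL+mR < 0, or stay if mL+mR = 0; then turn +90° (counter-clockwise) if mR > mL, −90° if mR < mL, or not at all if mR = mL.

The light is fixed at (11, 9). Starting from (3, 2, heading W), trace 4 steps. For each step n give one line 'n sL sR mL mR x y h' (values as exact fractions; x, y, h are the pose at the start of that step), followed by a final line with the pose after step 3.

n=0: pose=(3,2,W); sL=18/37, sR=90/157; mL=-1917/5809, mR=6156/5809; mL+mR=27/37 → advance +1; mR−mL=8073/5809 → turn +1·90°
n=1: pose=(2,2,S); sL=45/82, sR=9/20; mL=-36/205, mR=819/820; mL+mR=135/164 → advance +1; mR−mL=963/820 → turn +1·90°
n=2: pose=(2,1,E); sL=18/17, sR=10/13; mL=-53/221, mR=404/221; mL+mR=27/17 → advance +1; mR−mL=457/221 → turn +1·90°
n=3: pose=(3,1,N); sL=45/53, sR=45/37; mL=-3105/3922, mR=4050/1961; mL+mR=135/106 → advance +1; mR−mL=11205/3922 → turn +1·90°

0 18/37 90/157 -1917/5809 6156/5809 3 2 W
1 45/82 9/20 -36/205 819/820 2 2 S
2 18/17 10/13 -53/221 404/221 2 1 E
3 45/53 45/37 -3105/3922 4050/1961 3 1 N
final 3 2 W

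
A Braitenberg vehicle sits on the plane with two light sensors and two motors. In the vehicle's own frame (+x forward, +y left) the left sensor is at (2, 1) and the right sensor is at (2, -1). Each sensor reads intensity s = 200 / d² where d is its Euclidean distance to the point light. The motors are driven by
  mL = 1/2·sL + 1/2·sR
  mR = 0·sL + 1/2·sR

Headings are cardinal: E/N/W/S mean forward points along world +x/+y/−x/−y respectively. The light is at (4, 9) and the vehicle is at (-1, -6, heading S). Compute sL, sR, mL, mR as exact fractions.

40/61 8/13 504/793 4/13

left sensor world pos  = (0, -8); dL² = 305
right sensor world pos = (-2, -8); dR² = 325
sL = 200/305 = 40/61
sR = 200/325 = 8/13
mL = 1/2·sL + 1/2·sR = 504/793
mR = 0·sL + 1/2·sR = 4/13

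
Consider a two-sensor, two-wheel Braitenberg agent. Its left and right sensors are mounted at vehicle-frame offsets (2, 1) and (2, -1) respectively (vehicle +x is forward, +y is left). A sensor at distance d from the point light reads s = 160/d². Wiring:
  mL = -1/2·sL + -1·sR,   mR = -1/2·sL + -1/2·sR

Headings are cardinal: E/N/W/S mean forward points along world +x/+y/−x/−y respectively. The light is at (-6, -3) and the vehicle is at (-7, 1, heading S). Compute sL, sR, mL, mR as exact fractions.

left sensor world pos  = (-6, -1); dL² = 4
right sensor world pos = (-8, -1); dR² = 8
sL = 160/4 = 40
sR = 160/8 = 20
mL = -1/2·sL + -1·sR = -40
mR = -1/2·sL + -1/2·sR = -30

40 20 -40 -30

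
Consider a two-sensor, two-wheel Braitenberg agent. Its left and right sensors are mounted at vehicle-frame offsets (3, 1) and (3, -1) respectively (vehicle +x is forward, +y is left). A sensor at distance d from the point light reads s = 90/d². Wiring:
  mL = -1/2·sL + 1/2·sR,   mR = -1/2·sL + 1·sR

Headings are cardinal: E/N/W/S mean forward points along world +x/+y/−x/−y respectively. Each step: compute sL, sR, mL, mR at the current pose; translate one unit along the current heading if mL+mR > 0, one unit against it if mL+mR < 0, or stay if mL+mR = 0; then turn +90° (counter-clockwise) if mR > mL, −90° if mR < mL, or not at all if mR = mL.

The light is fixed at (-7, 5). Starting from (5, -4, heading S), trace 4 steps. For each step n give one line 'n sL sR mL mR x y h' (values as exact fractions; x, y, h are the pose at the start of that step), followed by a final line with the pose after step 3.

n=0: pose=(5,-4,S); sL=90/313, sR=18/53; mL=432/16589, mR=3249/16589; mL+mR=3681/16589 → advance +1; mR−mL=9/53 → turn +1·90°
n=1: pose=(5,-5,E); sL=5/17, sR=45/173; mL=-50/2941, mR=665/5882; mL+mR=565/5882 → advance +1; mR−mL=45/346 → turn +1·90°
n=2: pose=(6,-5,N); sL=90/193, sR=18/49; mL=-468/9457, mR=1269/9457; mL+mR=801/9457 → advance +1; mR−mL=9/49 → turn +1·90°
n=3: pose=(6,-4,W); sL=9/20, sR=45/82; mL=81/1640, mR=531/1640; mL+mR=153/410 → advance +1; mR−mL=45/164 → turn +1·90°

0 90/313 18/53 432/16589 3249/16589 5 -4 S
1 5/17 45/173 -50/2941 665/5882 5 -5 E
2 90/193 18/49 -468/9457 1269/9457 6 -5 N
3 9/20 45/82 81/1640 531/1640 6 -4 W
final 5 -4 S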